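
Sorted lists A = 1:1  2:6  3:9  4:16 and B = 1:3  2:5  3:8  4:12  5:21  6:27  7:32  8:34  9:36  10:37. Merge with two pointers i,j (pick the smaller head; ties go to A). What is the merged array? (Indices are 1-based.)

[1, 3, 5, 6, 8, 9, 12, 16, 21, 27, 32, 34, 36, 37]

i=1 j=1: A[i]=1<=B[j]=3 take 1, i++
i=2 j=1: A[i]=6>B[j]=3 take 3, j++
i=2 j=2: A[i]=6>B[j]=5 take 5, j++
i=2 j=3: A[i]=6<=B[j]=8 take 6, i++
i=3 j=3: A[i]=9>B[j]=8 take 8, j++
i=3 j=4: A[i]=9<=B[j]=12 take 9, i++
i=4 j=4: A[i]=16>B[j]=12 take 12, j++
i=4 j=5: A[i]=16<=B[j]=21 take 16, i++
i=5 j=5: A done, take B[j]=21, j++
i=5 j=6: A done, take B[j]=27, j++
i=5 j=7: A done, take B[j]=32, j++
i=5 j=8: A done, take B[j]=34, j++
i=5 j=9: A done, take B[j]=36, j++
i=5 j=10: A done, take B[j]=37, j++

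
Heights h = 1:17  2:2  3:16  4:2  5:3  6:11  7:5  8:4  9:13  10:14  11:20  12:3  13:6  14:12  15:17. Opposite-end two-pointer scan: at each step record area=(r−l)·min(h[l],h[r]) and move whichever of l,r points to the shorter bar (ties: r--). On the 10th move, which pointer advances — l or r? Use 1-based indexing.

[1,15] min(17,17)*14=238 best=238 * → r--
[1,14] min(17,12)*13=156 best=238 → r--
[1,13] min(17,6)*12=72 best=238 → r--
[1,12] min(17,3)*11=33 best=238 → r--
[1,11] min(17,20)*10=170 best=238 → l++
[2,11] min(2,20)*9=18 best=238 → l++
[3,11] min(16,20)*8=128 best=238 → l++
[4,11] min(2,20)*7=14 best=238 → l++
[5,11] min(3,20)*6=18 best=238 → l++
[6,11] min(11,20)*5=55 best=238 → l++

l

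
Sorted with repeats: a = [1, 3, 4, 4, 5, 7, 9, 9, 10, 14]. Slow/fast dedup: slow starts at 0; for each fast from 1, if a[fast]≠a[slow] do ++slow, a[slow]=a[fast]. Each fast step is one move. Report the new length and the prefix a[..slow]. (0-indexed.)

slow=0 fast=1: a[fast]=3≠a[slow]=1 write a[1]=3, slow++,fast++
slow=1 fast=2: a[fast]=4≠a[slow]=3 write a[2]=4, slow++,fast++
slow=2 fast=3: a[fast]=4=a[slow] dup, fast++
slow=2 fast=4: a[fast]=5≠a[slow]=4 write a[3]=5, slow++,fast++
slow=3 fast=5: a[fast]=7≠a[slow]=5 write a[4]=7, slow++,fast++
slow=4 fast=6: a[fast]=9≠a[slow]=7 write a[5]=9, slow++,fast++
slow=5 fast=7: a[fast]=9=a[slow] dup, fast++
slow=5 fast=8: a[fast]=10≠a[slow]=9 write a[6]=10, slow++,fast++
slow=6 fast=9: a[fast]=14≠a[slow]=10 write a[7]=14, slow++,fast++

length 8; prefix = [1, 3, 4, 5, 7, 9, 10, 14]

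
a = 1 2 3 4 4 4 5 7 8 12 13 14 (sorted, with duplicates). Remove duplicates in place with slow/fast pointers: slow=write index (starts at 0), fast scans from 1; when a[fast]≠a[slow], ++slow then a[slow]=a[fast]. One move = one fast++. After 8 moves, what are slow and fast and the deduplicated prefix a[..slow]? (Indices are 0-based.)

(s=0,f=1) a[fast]=2≠a[slow]=1 write a[1]=2 → slow++,fast++
(s=1,f=2) a[fast]=3≠a[slow]=2 write a[2]=3 → slow++,fast++
(s=2,f=3) a[fast]=4≠a[slow]=3 write a[3]=4 → slow++,fast++
(s=3,f=4) a[fast]=4=a[slow] dup → fast++
(s=3,f=5) a[fast]=4=a[slow] dup → fast++
(s=3,f=6) a[fast]=5≠a[slow]=4 write a[4]=5 → slow++,fast++
(s=4,f=7) a[fast]=7≠a[slow]=5 write a[5]=7 → slow++,fast++
(s=5,f=8) a[fast]=8≠a[slow]=7 write a[6]=8 → slow++,fast++

slow=6, fast=9, prefix=[1, 2, 3, 4, 5, 7, 8]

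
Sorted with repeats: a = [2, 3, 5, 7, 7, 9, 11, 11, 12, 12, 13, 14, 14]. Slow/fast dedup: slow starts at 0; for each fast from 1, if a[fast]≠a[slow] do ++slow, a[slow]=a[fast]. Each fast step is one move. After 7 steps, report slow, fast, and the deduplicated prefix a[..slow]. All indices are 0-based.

slow=0 fast=1: a[fast]=3≠a[slow]=2 write a[1]=3, slow++,fast++
slow=1 fast=2: a[fast]=5≠a[slow]=3 write a[2]=5, slow++,fast++
slow=2 fast=3: a[fast]=7≠a[slow]=5 write a[3]=7, slow++,fast++
slow=3 fast=4: a[fast]=7=a[slow] dup, fast++
slow=3 fast=5: a[fast]=9≠a[slow]=7 write a[4]=9, slow++,fast++
slow=4 fast=6: a[fast]=11≠a[slow]=9 write a[5]=11, slow++,fast++
slow=5 fast=7: a[fast]=11=a[slow] dup, fast++

slow=5, fast=8, prefix=[2, 3, 5, 7, 9, 11]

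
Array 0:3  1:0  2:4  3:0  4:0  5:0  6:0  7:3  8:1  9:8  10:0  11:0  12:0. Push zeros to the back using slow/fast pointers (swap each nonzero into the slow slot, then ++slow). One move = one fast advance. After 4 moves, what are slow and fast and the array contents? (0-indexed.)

slow=2, fast=4, a=[3, 4, 0, 0, 0, 0, 0, 3, 1, 8, 0, 0, 0]

(s=0,f=0) a[fast]=3≠0 swap→a[0]=3 → slow++,fast++
(s=1,f=1) a[fast]=0 → fast++
(s=1,f=2) a[fast]=4≠0 swap→a[1]=4 → slow++,fast++
(s=2,f=3) a[fast]=0 → fast++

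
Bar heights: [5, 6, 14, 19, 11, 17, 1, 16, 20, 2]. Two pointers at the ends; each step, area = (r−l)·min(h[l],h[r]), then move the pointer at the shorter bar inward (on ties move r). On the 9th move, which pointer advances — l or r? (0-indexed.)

l

l=0 r=9: min(5,2)*9=18 best=18 *, r--
l=0 r=8: min(5,20)*8=40 best=40 *, l++
l=1 r=8: min(6,20)*7=42 best=42 *, l++
l=2 r=8: min(14,20)*6=84 best=84 *, l++
l=3 r=8: min(19,20)*5=95 best=95 *, l++
l=4 r=8: min(11,20)*4=44 best=95, l++
l=5 r=8: min(17,20)*3=51 best=95, l++
l=6 r=8: min(1,20)*2=2 best=95, l++
l=7 r=8: min(16,20)*1=16 best=95, l++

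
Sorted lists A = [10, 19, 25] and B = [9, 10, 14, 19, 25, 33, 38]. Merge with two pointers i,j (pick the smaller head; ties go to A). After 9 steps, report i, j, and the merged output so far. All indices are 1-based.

i=1 j=1: A[i]=10>B[j]=9 take 9, j++
i=1 j=2: A[i]=10<=B[j]=10 take 10, i++
i=2 j=2: A[i]=19>B[j]=10 take 10, j++
i=2 j=3: A[i]=19>B[j]=14 take 14, j++
i=2 j=4: A[i]=19<=B[j]=19 take 19, i++
i=3 j=4: A[i]=25>B[j]=19 take 19, j++
i=3 j=5: A[i]=25<=B[j]=25 take 25, i++
i=4 j=5: A done, take B[j]=25, j++
i=4 j=6: A done, take B[j]=33, j++

i=4, j=7, merged so far=[9, 10, 10, 14, 19, 19, 25, 25, 33]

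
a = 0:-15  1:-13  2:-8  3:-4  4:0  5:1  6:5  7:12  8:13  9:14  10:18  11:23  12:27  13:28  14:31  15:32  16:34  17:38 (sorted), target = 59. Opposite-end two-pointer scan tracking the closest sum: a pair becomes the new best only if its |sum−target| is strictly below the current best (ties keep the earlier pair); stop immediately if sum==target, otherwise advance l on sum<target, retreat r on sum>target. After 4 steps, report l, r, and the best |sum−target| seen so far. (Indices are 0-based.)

l=4, r=17, best |Δ|=25

[0,17] -15+38=23 d=36 * → l++
[1,17] -13+38=25 d=34 * → l++
[2,17] -8+38=30 d=29 * → l++
[3,17] -4+38=34 d=25 * → l++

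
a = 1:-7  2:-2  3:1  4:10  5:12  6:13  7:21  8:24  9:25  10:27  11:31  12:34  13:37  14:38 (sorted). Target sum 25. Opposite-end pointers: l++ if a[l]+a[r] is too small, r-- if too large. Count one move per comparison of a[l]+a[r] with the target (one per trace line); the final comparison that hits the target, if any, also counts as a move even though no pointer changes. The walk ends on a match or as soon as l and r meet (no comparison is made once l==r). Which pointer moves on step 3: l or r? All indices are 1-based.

[1,14] -7+38=31 >25 → r--
[1,13] -7+37=30 >25 → r--
[1,12] -7+34=27 >25 → r--

r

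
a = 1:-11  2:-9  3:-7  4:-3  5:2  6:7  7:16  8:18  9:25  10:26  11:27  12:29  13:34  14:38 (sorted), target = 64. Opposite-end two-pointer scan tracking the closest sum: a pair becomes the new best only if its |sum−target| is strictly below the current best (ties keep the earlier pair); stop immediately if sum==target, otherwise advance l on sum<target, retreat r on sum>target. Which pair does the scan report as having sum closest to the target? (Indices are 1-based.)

[1,14] -11+38=27 d=37 * → l++
[2,14] -9+38=29 d=35 * → l++
[3,14] -7+38=31 d=33 * → l++
[4,14] -3+38=35 d=29 * → l++
[5,14] 2+38=40 d=24 * → l++
[6,14] 7+38=45 d=19 * → l++
[7,14] 16+38=54 d=10 * → l++
[8,14] 18+38=56 d=8 * → l++
[9,14] 25+38=63 d=1 * → l++
[10,14] 26+38=64 d=0 * → stop

pair (26, 38) with sum 64 (|Δ|=0)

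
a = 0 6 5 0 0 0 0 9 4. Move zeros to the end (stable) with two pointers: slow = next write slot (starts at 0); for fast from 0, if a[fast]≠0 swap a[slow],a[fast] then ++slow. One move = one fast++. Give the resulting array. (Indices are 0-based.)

(s=0,f=0) a[fast]=0 → fast++
(s=0,f=1) a[fast]=6≠0 swap→a[0]=6 → slow++,fast++
(s=1,f=2) a[fast]=5≠0 swap→a[1]=5 → slow++,fast++
(s=2,f=3) a[fast]=0 → fast++
(s=2,f=4) a[fast]=0 → fast++
(s=2,f=5) a[fast]=0 → fast++
(s=2,f=6) a[fast]=0 → fast++
(s=2,f=7) a[fast]=9≠0 swap→a[2]=9 → slow++,fast++
(s=3,f=8) a[fast]=4≠0 swap→a[3]=4 → slow++,fast++

[6, 5, 9, 4, 0, 0, 0, 0, 0]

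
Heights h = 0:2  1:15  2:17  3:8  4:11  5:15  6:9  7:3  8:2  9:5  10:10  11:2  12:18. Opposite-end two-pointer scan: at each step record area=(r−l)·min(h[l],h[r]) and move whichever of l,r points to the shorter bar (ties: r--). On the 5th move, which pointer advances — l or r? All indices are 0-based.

l=0 r=12: min(2,18)*12=24 best=24 *, l++
l=1 r=12: min(15,18)*11=165 best=165 *, l++
l=2 r=12: min(17,18)*10=170 best=170 *, l++
l=3 r=12: min(8,18)*9=72 best=170, l++
l=4 r=12: min(11,18)*8=88 best=170, l++

l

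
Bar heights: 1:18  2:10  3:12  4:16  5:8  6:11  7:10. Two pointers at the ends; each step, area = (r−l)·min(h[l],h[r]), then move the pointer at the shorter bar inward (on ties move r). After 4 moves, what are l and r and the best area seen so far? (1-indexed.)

[1,7] min(18,10)*6=60 best=60 * → r--
[1,6] min(18,11)*5=55 best=60 → r--
[1,5] min(18,8)*4=32 best=60 → r--
[1,4] min(18,16)*3=48 best=60 → r--

l=1, r=3, best area=60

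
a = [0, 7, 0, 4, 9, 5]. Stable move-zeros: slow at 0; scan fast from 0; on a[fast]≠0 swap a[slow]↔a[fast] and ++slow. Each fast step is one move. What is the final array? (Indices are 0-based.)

[7, 4, 9, 5, 0, 0]

(s=0,f=0) a[fast]=0 → fast++
(s=0,f=1) a[fast]=7≠0 swap→a[0]=7 → slow++,fast++
(s=1,f=2) a[fast]=0 → fast++
(s=1,f=3) a[fast]=4≠0 swap→a[1]=4 → slow++,fast++
(s=2,f=4) a[fast]=9≠0 swap→a[2]=9 → slow++,fast++
(s=3,f=5) a[fast]=5≠0 swap→a[3]=5 → slow++,fast++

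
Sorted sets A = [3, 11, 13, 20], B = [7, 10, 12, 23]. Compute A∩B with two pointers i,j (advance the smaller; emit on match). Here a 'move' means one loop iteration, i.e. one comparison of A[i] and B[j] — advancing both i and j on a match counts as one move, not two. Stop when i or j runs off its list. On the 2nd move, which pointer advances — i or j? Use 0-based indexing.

i=0 j=0: 3<7, i++
i=1 j=0: 11>7, j++

j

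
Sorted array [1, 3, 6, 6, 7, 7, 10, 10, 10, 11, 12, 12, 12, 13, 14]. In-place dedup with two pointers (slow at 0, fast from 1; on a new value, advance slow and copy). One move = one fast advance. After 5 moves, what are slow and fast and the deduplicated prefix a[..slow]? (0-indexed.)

slow=0 fast=1: a[fast]=3≠a[slow]=1 write a[1]=3, slow++,fast++
slow=1 fast=2: a[fast]=6≠a[slow]=3 write a[2]=6, slow++,fast++
slow=2 fast=3: a[fast]=6=a[slow] dup, fast++
slow=2 fast=4: a[fast]=7≠a[slow]=6 write a[3]=7, slow++,fast++
slow=3 fast=5: a[fast]=7=a[slow] dup, fast++

slow=3, fast=6, prefix=[1, 3, 6, 7]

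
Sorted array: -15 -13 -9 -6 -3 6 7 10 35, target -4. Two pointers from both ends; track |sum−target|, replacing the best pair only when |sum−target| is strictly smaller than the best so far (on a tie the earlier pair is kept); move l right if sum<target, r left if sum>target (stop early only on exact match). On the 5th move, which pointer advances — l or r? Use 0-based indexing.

l=0 r=8: -15+35=20 d=24 *, r--
l=0 r=7: -15+10=-5 d=1 *, l++
l=1 r=7: -13+10=-3 d=1, r--
l=1 r=6: -13+7=-6 d=2, l++
l=2 r=6: -9+7=-2 d=2, r--

r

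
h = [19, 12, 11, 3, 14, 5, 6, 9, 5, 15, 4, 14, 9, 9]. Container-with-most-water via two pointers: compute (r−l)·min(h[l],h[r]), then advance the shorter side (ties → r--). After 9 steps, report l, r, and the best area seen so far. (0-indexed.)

[0,13] min(19,9)*13=117 best=117 * → r--
[0,12] min(19,9)*12=108 best=117 → r--
[0,11] min(19,14)*11=154 best=154 * → r--
[0,10] min(19,4)*10=40 best=154 → r--
[0,9] min(19,15)*9=135 best=154 → r--
[0,8] min(19,5)*8=40 best=154 → r--
[0,7] min(19,9)*7=63 best=154 → r--
[0,6] min(19,6)*6=36 best=154 → r--
[0,5] min(19,5)*5=25 best=154 → r--

l=0, r=4, best area=154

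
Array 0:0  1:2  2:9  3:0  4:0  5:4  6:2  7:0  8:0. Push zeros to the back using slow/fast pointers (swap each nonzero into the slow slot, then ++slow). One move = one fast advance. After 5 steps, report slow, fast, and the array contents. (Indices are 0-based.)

slow=2, fast=5, a=[2, 9, 0, 0, 0, 4, 2, 0, 0]

slow=0 fast=0: a[fast]=0, fast++
slow=0 fast=1: a[fast]=2≠0 swap→a[0]=2, slow++,fast++
slow=1 fast=2: a[fast]=9≠0 swap→a[1]=9, slow++,fast++
slow=2 fast=3: a[fast]=0, fast++
slow=2 fast=4: a[fast]=0, fast++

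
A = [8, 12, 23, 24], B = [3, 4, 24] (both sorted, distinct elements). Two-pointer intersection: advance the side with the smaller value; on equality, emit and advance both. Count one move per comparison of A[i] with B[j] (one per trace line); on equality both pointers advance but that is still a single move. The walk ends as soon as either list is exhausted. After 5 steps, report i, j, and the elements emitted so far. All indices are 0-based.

[i=0,j=0] 8>3 → j++
[i=0,j=1] 8>4 → j++
[i=0,j=2] 8<24 → i++
[i=1,j=2] 12<24 → i++
[i=2,j=2] 23<24 → i++

i=3, j=2, emitted=[]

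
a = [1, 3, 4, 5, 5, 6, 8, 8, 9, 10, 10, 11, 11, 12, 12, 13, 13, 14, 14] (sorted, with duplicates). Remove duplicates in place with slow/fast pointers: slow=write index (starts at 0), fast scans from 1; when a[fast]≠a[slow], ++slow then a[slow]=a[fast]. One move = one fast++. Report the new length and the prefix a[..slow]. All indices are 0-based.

slow=0 fast=1: a[fast]=3≠a[slow]=1 write a[1]=3, slow++,fast++
slow=1 fast=2: a[fast]=4≠a[slow]=3 write a[2]=4, slow++,fast++
slow=2 fast=3: a[fast]=5≠a[slow]=4 write a[3]=5, slow++,fast++
slow=3 fast=4: a[fast]=5=a[slow] dup, fast++
slow=3 fast=5: a[fast]=6≠a[slow]=5 write a[4]=6, slow++,fast++
slow=4 fast=6: a[fast]=8≠a[slow]=6 write a[5]=8, slow++,fast++
slow=5 fast=7: a[fast]=8=a[slow] dup, fast++
slow=5 fast=8: a[fast]=9≠a[slow]=8 write a[6]=9, slow++,fast++
slow=6 fast=9: a[fast]=10≠a[slow]=9 write a[7]=10, slow++,fast++
slow=7 fast=10: a[fast]=10=a[slow] dup, fast++
slow=7 fast=11: a[fast]=11≠a[slow]=10 write a[8]=11, slow++,fast++
slow=8 fast=12: a[fast]=11=a[slow] dup, fast++
slow=8 fast=13: a[fast]=12≠a[slow]=11 write a[9]=12, slow++,fast++
slow=9 fast=14: a[fast]=12=a[slow] dup, fast++
slow=9 fast=15: a[fast]=13≠a[slow]=12 write a[10]=13, slow++,fast++
slow=10 fast=16: a[fast]=13=a[slow] dup, fast++
slow=10 fast=17: a[fast]=14≠a[slow]=13 write a[11]=14, slow++,fast++
slow=11 fast=18: a[fast]=14=a[slow] dup, fast++

length 12; prefix = [1, 3, 4, 5, 6, 8, 9, 10, 11, 12, 13, 14]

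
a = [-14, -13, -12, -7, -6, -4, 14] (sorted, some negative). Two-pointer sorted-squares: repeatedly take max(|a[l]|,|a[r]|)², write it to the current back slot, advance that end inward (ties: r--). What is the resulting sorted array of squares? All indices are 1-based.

l=1 r=7: |-14|<=|14| out[7]=196, r--
l=1 r=6: |-14|>|-4| out[6]=196, l++
l=2 r=6: |-13|>|-4| out[5]=169, l++
l=3 r=6: |-12|>|-4| out[4]=144, l++
l=4 r=6: |-7|>|-4| out[3]=49, l++
l=5 r=6: |-6|>|-4| out[2]=36, l++
l=6 r=6: |-4|<=|-4| out[1]=16, r--

[16, 36, 49, 144, 169, 196, 196]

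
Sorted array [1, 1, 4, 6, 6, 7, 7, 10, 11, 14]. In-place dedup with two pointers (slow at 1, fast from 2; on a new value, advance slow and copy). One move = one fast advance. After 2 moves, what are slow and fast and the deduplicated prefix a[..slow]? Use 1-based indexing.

(s=1,f=2) a[fast]=1=a[slow] dup → fast++
(s=1,f=3) a[fast]=4≠a[slow]=1 write a[2]=4 → slow++,fast++

slow=2, fast=4, prefix=[1, 4]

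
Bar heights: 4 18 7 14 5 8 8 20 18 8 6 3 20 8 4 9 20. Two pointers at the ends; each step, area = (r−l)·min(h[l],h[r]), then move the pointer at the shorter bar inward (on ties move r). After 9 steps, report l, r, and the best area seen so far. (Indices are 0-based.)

l=7, r=14, best area=270

l=0 r=16: min(4,20)*16=64 best=64 *, l++
l=1 r=16: min(18,20)*15=270 best=270 *, l++
l=2 r=16: min(7,20)*14=98 best=270, l++
l=3 r=16: min(14,20)*13=182 best=270, l++
l=4 r=16: min(5,20)*12=60 best=270, l++
l=5 r=16: min(8,20)*11=88 best=270, l++
l=6 r=16: min(8,20)*10=80 best=270, l++
l=7 r=16: min(20,20)*9=180 best=270, r--
l=7 r=15: min(20,9)*8=72 best=270, r--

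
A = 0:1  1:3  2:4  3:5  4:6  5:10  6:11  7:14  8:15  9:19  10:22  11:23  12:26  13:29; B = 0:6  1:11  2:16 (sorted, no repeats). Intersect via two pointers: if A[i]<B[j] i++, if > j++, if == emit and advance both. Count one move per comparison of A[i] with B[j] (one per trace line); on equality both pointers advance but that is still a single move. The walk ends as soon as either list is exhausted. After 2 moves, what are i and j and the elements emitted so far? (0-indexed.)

i=2, j=0, emitted=[]

i=0 j=0: 1<6, i++
i=1 j=0: 3<6, i++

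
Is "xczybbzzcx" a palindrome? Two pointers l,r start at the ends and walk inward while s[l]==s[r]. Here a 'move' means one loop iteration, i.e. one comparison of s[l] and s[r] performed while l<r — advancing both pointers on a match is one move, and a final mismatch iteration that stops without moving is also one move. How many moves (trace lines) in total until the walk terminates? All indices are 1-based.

4 moves

[1,10] 'x'=='x' → l++,r--
[2,9] 'c'=='c' → l++,r--
[3,8] 'z'=='z' → l++,r--
[4,7] 'y'!='z' → stop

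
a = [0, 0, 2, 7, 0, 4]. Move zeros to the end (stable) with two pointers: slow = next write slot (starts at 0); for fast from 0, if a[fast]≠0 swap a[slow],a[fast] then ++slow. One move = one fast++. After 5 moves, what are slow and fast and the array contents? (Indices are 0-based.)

(s=0,f=0) a[fast]=0 → fast++
(s=0,f=1) a[fast]=0 → fast++
(s=0,f=2) a[fast]=2≠0 swap→a[0]=2 → slow++,fast++
(s=1,f=3) a[fast]=7≠0 swap→a[1]=7 → slow++,fast++
(s=2,f=4) a[fast]=0 → fast++

slow=2, fast=5, a=[2, 7, 0, 0, 0, 4]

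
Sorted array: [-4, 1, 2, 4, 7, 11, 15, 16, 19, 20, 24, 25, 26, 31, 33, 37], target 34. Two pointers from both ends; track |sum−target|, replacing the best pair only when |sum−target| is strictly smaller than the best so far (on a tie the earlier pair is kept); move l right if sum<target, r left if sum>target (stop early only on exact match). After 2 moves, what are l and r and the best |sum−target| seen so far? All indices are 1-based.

l=1 r=16: -4+37=33 d=1 *, l++
l=2 r=16: 1+37=38 d=4, r--

l=2, r=15, best |Δ|=1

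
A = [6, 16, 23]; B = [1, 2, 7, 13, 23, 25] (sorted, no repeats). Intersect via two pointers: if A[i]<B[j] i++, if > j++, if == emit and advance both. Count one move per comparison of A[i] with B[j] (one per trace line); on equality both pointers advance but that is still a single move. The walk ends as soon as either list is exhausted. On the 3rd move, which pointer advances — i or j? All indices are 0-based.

i

[i=0,j=0] 6>1 → j++
[i=0,j=1] 6>2 → j++
[i=0,j=2] 6<7 → i++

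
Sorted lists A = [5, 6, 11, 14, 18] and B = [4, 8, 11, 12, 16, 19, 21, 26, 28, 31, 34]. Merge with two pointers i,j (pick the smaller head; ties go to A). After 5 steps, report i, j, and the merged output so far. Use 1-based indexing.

i=4, j=3, merged so far=[4, 5, 6, 8, 11]

i=1 j=1: A[i]=5>B[j]=4 take 4, j++
i=1 j=2: A[i]=5<=B[j]=8 take 5, i++
i=2 j=2: A[i]=6<=B[j]=8 take 6, i++
i=3 j=2: A[i]=11>B[j]=8 take 8, j++
i=3 j=3: A[i]=11<=B[j]=11 take 11, i++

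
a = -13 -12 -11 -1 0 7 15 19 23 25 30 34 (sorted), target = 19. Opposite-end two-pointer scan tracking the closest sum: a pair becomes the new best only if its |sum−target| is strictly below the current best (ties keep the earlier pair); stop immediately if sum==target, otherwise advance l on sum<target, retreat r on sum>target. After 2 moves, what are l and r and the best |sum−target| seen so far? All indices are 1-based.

l=1 r=12: -13+34=21 d=2 *, r--
l=1 r=11: -13+30=17 d=2, l++

l=2, r=11, best |Δ|=2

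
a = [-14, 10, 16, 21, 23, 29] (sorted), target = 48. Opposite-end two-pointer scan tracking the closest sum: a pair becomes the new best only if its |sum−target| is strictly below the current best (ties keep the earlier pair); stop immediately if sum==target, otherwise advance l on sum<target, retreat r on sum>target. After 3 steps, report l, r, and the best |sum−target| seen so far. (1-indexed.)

l=4, r=6, best |Δ|=3

[1,6] -14+29=15 d=33 * → l++
[2,6] 10+29=39 d=9 * → l++
[3,6] 16+29=45 d=3 * → l++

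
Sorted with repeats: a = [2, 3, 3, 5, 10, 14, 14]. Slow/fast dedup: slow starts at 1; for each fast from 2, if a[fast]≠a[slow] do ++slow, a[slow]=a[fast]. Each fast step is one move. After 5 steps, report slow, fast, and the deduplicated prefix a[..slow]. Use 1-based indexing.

slow=5, fast=7, prefix=[2, 3, 5, 10, 14]

slow=1 fast=2: a[fast]=3≠a[slow]=2 write a[2]=3, slow++,fast++
slow=2 fast=3: a[fast]=3=a[slow] dup, fast++
slow=2 fast=4: a[fast]=5≠a[slow]=3 write a[3]=5, slow++,fast++
slow=3 fast=5: a[fast]=10≠a[slow]=5 write a[4]=10, slow++,fast++
slow=4 fast=6: a[fast]=14≠a[slow]=10 write a[5]=14, slow++,fast++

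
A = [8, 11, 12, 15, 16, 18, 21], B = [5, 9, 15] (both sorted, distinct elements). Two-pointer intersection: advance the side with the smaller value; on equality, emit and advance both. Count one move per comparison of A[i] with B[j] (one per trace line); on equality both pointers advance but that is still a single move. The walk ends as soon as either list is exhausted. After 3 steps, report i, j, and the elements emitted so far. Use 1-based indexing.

i=2, j=3, emitted=[]

i=1 j=1: 8>5, j++
i=1 j=2: 8<9, i++
i=2 j=2: 11>9, j++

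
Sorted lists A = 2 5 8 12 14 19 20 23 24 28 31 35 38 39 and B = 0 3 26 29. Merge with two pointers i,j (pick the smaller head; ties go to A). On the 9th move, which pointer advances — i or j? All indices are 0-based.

i

[i=0,j=0] A[i]=2>B[j]=0 take 0 → j++
[i=0,j=1] A[i]=2<=B[j]=3 take 2 → i++
[i=1,j=1] A[i]=5>B[j]=3 take 3 → j++
[i=1,j=2] A[i]=5<=B[j]=26 take 5 → i++
[i=2,j=2] A[i]=8<=B[j]=26 take 8 → i++
[i=3,j=2] A[i]=12<=B[j]=26 take 12 → i++
[i=4,j=2] A[i]=14<=B[j]=26 take 14 → i++
[i=5,j=2] A[i]=19<=B[j]=26 take 19 → i++
[i=6,j=2] A[i]=20<=B[j]=26 take 20 → i++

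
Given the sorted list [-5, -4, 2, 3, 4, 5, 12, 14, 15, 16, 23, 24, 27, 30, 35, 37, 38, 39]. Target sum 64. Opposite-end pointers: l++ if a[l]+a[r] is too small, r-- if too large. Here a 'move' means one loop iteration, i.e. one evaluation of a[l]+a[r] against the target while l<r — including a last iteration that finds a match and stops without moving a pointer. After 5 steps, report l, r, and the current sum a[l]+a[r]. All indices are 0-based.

l=5, r=17, sum=44

l=0 r=17: -5+39=34 <64, l++
l=1 r=17: -4+39=35 <64, l++
l=2 r=17: 2+39=41 <64, l++
l=3 r=17: 3+39=42 <64, l++
l=4 r=17: 4+39=43 <64, l++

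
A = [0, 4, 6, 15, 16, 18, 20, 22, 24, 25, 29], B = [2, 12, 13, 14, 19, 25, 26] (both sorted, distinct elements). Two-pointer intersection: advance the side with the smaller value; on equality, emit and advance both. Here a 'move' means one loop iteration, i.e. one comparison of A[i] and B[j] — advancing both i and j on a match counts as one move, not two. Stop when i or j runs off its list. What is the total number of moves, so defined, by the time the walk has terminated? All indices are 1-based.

[i=1,j=1] 0<2 → i++
[i=2,j=1] 4>2 → j++
[i=2,j=2] 4<12 → i++
[i=3,j=2] 6<12 → i++
[i=4,j=2] 15>12 → j++
[i=4,j=3] 15>13 → j++
[i=4,j=4] 15>14 → j++
[i=4,j=5] 15<19 → i++
[i=5,j=5] 16<19 → i++
[i=6,j=5] 18<19 → i++
[i=7,j=5] 20>19 → j++
[i=7,j=6] 20<25 → i++
[i=8,j=6] 22<25 → i++
[i=9,j=6] 24<25 → i++
[i=10,j=6] 25==25 emit → i++,j++
[i=11,j=7] 29>26 → j++

16 moves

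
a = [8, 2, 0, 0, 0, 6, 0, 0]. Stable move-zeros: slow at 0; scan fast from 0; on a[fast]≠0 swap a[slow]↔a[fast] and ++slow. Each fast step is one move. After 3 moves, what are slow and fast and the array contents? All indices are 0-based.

slow=2, fast=3, a=[8, 2, 0, 0, 0, 6, 0, 0]

(s=0,f=0) a[fast]=8≠0 swap→a[0]=8 → slow++,fast++
(s=1,f=1) a[fast]=2≠0 swap→a[1]=2 → slow++,fast++
(s=2,f=2) a[fast]=0 → fast++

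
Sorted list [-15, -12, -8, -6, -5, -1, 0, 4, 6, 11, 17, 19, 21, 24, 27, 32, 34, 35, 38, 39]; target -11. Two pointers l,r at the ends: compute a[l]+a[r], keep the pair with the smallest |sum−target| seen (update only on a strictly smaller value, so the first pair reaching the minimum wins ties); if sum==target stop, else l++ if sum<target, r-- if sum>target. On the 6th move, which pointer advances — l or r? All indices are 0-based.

r

l=0 r=19: -15+39=24 d=35 *, r--
l=0 r=18: -15+38=23 d=34 *, r--
l=0 r=17: -15+35=20 d=31 *, r--
l=0 r=16: -15+34=19 d=30 *, r--
l=0 r=15: -15+32=17 d=28 *, r--
l=0 r=14: -15+27=12 d=23 *, r--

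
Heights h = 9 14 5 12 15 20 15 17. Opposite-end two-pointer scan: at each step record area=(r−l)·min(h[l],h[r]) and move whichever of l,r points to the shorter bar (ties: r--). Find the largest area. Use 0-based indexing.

max area = 84

l=0 r=7: min(9,17)*7=63 best=63 *, l++
l=1 r=7: min(14,17)*6=84 best=84 *, l++
l=2 r=7: min(5,17)*5=25 best=84, l++
l=3 r=7: min(12,17)*4=48 best=84, l++
l=4 r=7: min(15,17)*3=45 best=84, l++
l=5 r=7: min(20,17)*2=34 best=84, r--
l=5 r=6: min(20,15)*1=15 best=84, r--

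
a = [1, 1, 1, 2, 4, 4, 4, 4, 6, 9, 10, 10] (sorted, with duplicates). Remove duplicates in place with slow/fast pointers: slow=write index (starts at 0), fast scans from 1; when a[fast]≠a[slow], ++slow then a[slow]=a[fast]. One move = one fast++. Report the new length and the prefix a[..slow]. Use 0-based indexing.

length 6; prefix = [1, 2, 4, 6, 9, 10]

(s=0,f=1) a[fast]=1=a[slow] dup → fast++
(s=0,f=2) a[fast]=1=a[slow] dup → fast++
(s=0,f=3) a[fast]=2≠a[slow]=1 write a[1]=2 → slow++,fast++
(s=1,f=4) a[fast]=4≠a[slow]=2 write a[2]=4 → slow++,fast++
(s=2,f=5) a[fast]=4=a[slow] dup → fast++
(s=2,f=6) a[fast]=4=a[slow] dup → fast++
(s=2,f=7) a[fast]=4=a[slow] dup → fast++
(s=2,f=8) a[fast]=6≠a[slow]=4 write a[3]=6 → slow++,fast++
(s=3,f=9) a[fast]=9≠a[slow]=6 write a[4]=9 → slow++,fast++
(s=4,f=10) a[fast]=10≠a[slow]=9 write a[5]=10 → slow++,fast++
(s=5,f=11) a[fast]=10=a[slow] dup → fast++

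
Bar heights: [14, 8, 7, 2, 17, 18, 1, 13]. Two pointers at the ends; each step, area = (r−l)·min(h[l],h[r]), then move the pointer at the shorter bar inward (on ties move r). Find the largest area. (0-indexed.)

max area = 91

[0,7] min(14,13)*7=91 best=91 * → r--
[0,6] min(14,1)*6=6 best=91 → r--
[0,5] min(14,18)*5=70 best=91 → l++
[1,5] min(8,18)*4=32 best=91 → l++
[2,5] min(7,18)*3=21 best=91 → l++
[3,5] min(2,18)*2=4 best=91 → l++
[4,5] min(17,18)*1=17 best=91 → l++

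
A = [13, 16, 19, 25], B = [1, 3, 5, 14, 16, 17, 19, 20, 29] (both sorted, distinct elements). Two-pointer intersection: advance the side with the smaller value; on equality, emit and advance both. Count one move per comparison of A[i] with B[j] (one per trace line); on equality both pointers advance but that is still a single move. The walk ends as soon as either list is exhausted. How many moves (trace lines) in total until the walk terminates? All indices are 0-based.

[i=0,j=0] 13>1 → j++
[i=0,j=1] 13>3 → j++
[i=0,j=2] 13>5 → j++
[i=0,j=3] 13<14 → i++
[i=1,j=3] 16>14 → j++
[i=1,j=4] 16==16 emit → i++,j++
[i=2,j=5] 19>17 → j++
[i=2,j=6] 19==19 emit → i++,j++
[i=3,j=7] 25>20 → j++
[i=3,j=8] 25<29 → i++

10 moves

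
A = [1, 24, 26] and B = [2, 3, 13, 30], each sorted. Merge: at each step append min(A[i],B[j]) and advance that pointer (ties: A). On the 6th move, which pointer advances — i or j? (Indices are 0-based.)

[i=0,j=0] A[i]=1<=B[j]=2 take 1 → i++
[i=1,j=0] A[i]=24>B[j]=2 take 2 → j++
[i=1,j=1] A[i]=24>B[j]=3 take 3 → j++
[i=1,j=2] A[i]=24>B[j]=13 take 13 → j++
[i=1,j=3] A[i]=24<=B[j]=30 take 24 → i++
[i=2,j=3] A[i]=26<=B[j]=30 take 26 → i++

i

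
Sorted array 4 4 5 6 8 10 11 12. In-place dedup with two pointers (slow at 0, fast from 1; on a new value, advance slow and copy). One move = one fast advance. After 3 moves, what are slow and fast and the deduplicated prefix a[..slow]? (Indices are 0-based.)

slow=2, fast=4, prefix=[4, 5, 6]

(s=0,f=1) a[fast]=4=a[slow] dup → fast++
(s=0,f=2) a[fast]=5≠a[slow]=4 write a[1]=5 → slow++,fast++
(s=1,f=3) a[fast]=6≠a[slow]=5 write a[2]=6 → slow++,fast++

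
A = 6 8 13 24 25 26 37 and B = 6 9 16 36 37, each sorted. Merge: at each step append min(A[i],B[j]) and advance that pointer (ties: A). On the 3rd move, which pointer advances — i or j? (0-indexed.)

i=0 j=0: A[i]=6<=B[j]=6 take 6, i++
i=1 j=0: A[i]=8>B[j]=6 take 6, j++
i=1 j=1: A[i]=8<=B[j]=9 take 8, i++

i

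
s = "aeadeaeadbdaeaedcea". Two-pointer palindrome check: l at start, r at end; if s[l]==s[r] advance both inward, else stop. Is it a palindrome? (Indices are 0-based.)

not a palindrome (mismatch at 2,16)

l=0 r=18: 'a'=='a', l++,r--
l=1 r=17: 'e'=='e', l++,r--
l=2 r=16: 'a'!='c', stop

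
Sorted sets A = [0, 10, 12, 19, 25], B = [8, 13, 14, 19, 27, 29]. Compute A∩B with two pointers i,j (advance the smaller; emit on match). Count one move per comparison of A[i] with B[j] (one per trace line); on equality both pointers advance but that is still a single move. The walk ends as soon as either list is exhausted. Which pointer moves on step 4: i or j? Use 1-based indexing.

i=1 j=1: 0<8, i++
i=2 j=1: 10>8, j++
i=2 j=2: 10<13, i++
i=3 j=2: 12<13, i++

i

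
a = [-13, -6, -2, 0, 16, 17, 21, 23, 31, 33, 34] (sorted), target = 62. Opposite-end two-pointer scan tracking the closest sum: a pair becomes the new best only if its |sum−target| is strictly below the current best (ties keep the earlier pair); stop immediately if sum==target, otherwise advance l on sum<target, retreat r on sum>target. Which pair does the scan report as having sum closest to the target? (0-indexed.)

pair (31, 33) with sum 64 (|Δ|=2)

l=0 r=10: -13+34=21 d=41 *, l++
l=1 r=10: -6+34=28 d=34 *, l++
l=2 r=10: -2+34=32 d=30 *, l++
l=3 r=10: 0+34=34 d=28 *, l++
l=4 r=10: 16+34=50 d=12 *, l++
l=5 r=10: 17+34=51 d=11 *, l++
l=6 r=10: 21+34=55 d=7 *, l++
l=7 r=10: 23+34=57 d=5 *, l++
l=8 r=10: 31+34=65 d=3 *, r--
l=8 r=9: 31+33=64 d=2 *, r--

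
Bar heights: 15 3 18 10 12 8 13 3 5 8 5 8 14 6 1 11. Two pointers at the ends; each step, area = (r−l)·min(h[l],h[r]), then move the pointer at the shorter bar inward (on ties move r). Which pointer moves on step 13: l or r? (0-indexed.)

[0,15] min(15,11)*15=165 best=165 * → r--
[0,14] min(15,1)*14=14 best=165 → r--
[0,13] min(15,6)*13=78 best=165 → r--
[0,12] min(15,14)*12=168 best=168 * → r--
[0,11] min(15,8)*11=88 best=168 → r--
[0,10] min(15,5)*10=50 best=168 → r--
[0,9] min(15,8)*9=72 best=168 → r--
[0,8] min(15,5)*8=40 best=168 → r--
[0,7] min(15,3)*7=21 best=168 → r--
[0,6] min(15,13)*6=78 best=168 → r--
[0,5] min(15,8)*5=40 best=168 → r--
[0,4] min(15,12)*4=48 best=168 → r--
[0,3] min(15,10)*3=30 best=168 → r--

r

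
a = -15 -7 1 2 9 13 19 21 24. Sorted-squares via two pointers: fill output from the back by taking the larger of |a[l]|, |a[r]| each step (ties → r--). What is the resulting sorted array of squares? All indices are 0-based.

[1, 4, 49, 81, 169, 225, 361, 441, 576]

[0,8] |-15|<=|24| out[8]=576 → r--
[0,7] |-15|<=|21| out[7]=441 → r--
[0,6] |-15|<=|19| out[6]=361 → r--
[0,5] |-15|>|13| out[5]=225 → l++
[1,5] |-7|<=|13| out[4]=169 → r--
[1,4] |-7|<=|9| out[3]=81 → r--
[1,3] |-7|>|2| out[2]=49 → l++
[2,3] |1|<=|2| out[1]=4 → r--
[2,2] |1|<=|1| out[0]=1 → r--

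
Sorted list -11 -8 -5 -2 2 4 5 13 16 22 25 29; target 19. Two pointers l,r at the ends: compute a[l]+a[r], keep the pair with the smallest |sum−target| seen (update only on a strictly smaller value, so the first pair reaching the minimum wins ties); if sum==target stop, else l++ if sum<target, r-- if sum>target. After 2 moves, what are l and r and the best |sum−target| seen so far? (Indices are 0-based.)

l=1, r=10, best |Δ|=1

[0,11] -11+29=18 d=1 * → l++
[1,11] -8+29=21 d=2 → r--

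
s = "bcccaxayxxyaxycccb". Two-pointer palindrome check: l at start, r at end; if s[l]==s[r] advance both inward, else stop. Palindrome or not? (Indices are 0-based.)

not a palindrome (mismatch at 4,13)

[0,17] 'b'=='b' → l++,r--
[1,16] 'c'=='c' → l++,r--
[2,15] 'c'=='c' → l++,r--
[3,14] 'c'=='c' → l++,r--
[4,13] 'a'!='y' → stop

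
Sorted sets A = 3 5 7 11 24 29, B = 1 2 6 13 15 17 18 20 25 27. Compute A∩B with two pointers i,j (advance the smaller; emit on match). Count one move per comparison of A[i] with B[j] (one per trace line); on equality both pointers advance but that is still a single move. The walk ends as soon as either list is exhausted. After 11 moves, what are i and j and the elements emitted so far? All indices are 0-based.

i=4, j=7, emitted=[]

[i=0,j=0] 3>1 → j++
[i=0,j=1] 3>2 → j++
[i=0,j=2] 3<6 → i++
[i=1,j=2] 5<6 → i++
[i=2,j=2] 7>6 → j++
[i=2,j=3] 7<13 → i++
[i=3,j=3] 11<13 → i++
[i=4,j=3] 24>13 → j++
[i=4,j=4] 24>15 → j++
[i=4,j=5] 24>17 → j++
[i=4,j=6] 24>18 → j++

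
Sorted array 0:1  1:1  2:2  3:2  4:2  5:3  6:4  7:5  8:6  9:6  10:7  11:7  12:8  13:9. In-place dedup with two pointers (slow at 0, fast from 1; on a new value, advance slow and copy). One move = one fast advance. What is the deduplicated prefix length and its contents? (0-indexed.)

length 9; prefix = [1, 2, 3, 4, 5, 6, 7, 8, 9]

(s=0,f=1) a[fast]=1=a[slow] dup → fast++
(s=0,f=2) a[fast]=2≠a[slow]=1 write a[1]=2 → slow++,fast++
(s=1,f=3) a[fast]=2=a[slow] dup → fast++
(s=1,f=4) a[fast]=2=a[slow] dup → fast++
(s=1,f=5) a[fast]=3≠a[slow]=2 write a[2]=3 → slow++,fast++
(s=2,f=6) a[fast]=4≠a[slow]=3 write a[3]=4 → slow++,fast++
(s=3,f=7) a[fast]=5≠a[slow]=4 write a[4]=5 → slow++,fast++
(s=4,f=8) a[fast]=6≠a[slow]=5 write a[5]=6 → slow++,fast++
(s=5,f=9) a[fast]=6=a[slow] dup → fast++
(s=5,f=10) a[fast]=7≠a[slow]=6 write a[6]=7 → slow++,fast++
(s=6,f=11) a[fast]=7=a[slow] dup → fast++
(s=6,f=12) a[fast]=8≠a[slow]=7 write a[7]=8 → slow++,fast++
(s=7,f=13) a[fast]=9≠a[slow]=8 write a[8]=9 → slow++,fast++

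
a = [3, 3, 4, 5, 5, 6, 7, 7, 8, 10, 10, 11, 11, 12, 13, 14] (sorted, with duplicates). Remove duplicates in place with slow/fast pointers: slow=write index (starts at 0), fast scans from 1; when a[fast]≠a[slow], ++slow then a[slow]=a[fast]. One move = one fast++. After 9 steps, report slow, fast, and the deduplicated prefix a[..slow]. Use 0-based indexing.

slow=6, fast=10, prefix=[3, 4, 5, 6, 7, 8, 10]

(s=0,f=1) a[fast]=3=a[slow] dup → fast++
(s=0,f=2) a[fast]=4≠a[slow]=3 write a[1]=4 → slow++,fast++
(s=1,f=3) a[fast]=5≠a[slow]=4 write a[2]=5 → slow++,fast++
(s=2,f=4) a[fast]=5=a[slow] dup → fast++
(s=2,f=5) a[fast]=6≠a[slow]=5 write a[3]=6 → slow++,fast++
(s=3,f=6) a[fast]=7≠a[slow]=6 write a[4]=7 → slow++,fast++
(s=4,f=7) a[fast]=7=a[slow] dup → fast++
(s=4,f=8) a[fast]=8≠a[slow]=7 write a[5]=8 → slow++,fast++
(s=5,f=9) a[fast]=10≠a[slow]=8 write a[6]=10 → slow++,fast++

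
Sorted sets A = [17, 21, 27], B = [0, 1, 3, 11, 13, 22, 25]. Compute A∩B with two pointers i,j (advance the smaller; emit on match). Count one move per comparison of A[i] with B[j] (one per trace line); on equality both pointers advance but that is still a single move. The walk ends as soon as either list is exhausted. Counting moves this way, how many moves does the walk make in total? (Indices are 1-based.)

[i=1,j=1] 17>0 → j++
[i=1,j=2] 17>1 → j++
[i=1,j=3] 17>3 → j++
[i=1,j=4] 17>11 → j++
[i=1,j=5] 17>13 → j++
[i=1,j=6] 17<22 → i++
[i=2,j=6] 21<22 → i++
[i=3,j=6] 27>22 → j++
[i=3,j=7] 27>25 → j++

9 moves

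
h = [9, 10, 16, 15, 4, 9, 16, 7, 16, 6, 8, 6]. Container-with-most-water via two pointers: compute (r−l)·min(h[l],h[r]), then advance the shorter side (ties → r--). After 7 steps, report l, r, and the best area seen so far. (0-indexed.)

l=0 r=11: min(9,6)*11=66 best=66 *, r--
l=0 r=10: min(9,8)*10=80 best=80 *, r--
l=0 r=9: min(9,6)*9=54 best=80, r--
l=0 r=8: min(9,16)*8=72 best=80, l++
l=1 r=8: min(10,16)*7=70 best=80, l++
l=2 r=8: min(16,16)*6=96 best=96 *, r--
l=2 r=7: min(16,7)*5=35 best=96, r--

l=2, r=6, best area=96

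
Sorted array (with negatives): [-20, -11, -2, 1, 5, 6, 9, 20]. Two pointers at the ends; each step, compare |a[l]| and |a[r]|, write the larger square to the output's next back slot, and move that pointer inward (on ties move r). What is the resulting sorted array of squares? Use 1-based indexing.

l=1 r=8: |-20|<=|20| out[8]=400, r--
l=1 r=7: |-20|>|9| out[7]=400, l++
l=2 r=7: |-11|>|9| out[6]=121, l++
l=3 r=7: |-2|<=|9| out[5]=81, r--
l=3 r=6: |-2|<=|6| out[4]=36, r--
l=3 r=5: |-2|<=|5| out[3]=25, r--
l=3 r=4: |-2|>|1| out[2]=4, l++
l=4 r=4: |1|<=|1| out[1]=1, r--

[1, 4, 25, 36, 81, 121, 400, 400]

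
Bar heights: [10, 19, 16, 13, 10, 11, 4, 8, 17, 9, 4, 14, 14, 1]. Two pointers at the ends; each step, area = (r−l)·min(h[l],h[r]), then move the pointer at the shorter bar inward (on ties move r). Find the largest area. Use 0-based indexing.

[0,13] min(10,1)*13=13 best=13 * → r--
[0,12] min(10,14)*12=120 best=120 * → l++
[1,12] min(19,14)*11=154 best=154 * → r--
[1,11] min(19,14)*10=140 best=154 → r--
[1,10] min(19,4)*9=36 best=154 → r--
[1,9] min(19,9)*8=72 best=154 → r--
[1,8] min(19,17)*7=119 best=154 → r--
[1,7] min(19,8)*6=48 best=154 → r--
[1,6] min(19,4)*5=20 best=154 → r--
[1,5] min(19,11)*4=44 best=154 → r--
[1,4] min(19,10)*3=30 best=154 → r--
[1,3] min(19,13)*2=26 best=154 → r--
[1,2] min(19,16)*1=16 best=154 → r--

max area = 154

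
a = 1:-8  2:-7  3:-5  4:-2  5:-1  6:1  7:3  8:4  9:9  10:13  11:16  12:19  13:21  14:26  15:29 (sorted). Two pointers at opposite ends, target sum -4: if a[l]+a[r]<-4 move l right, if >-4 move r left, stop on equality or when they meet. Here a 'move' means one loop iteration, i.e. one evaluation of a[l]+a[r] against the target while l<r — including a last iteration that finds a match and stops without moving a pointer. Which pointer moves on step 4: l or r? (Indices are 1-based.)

r

l=1 r=15: -8+29=21 >-4, r--
l=1 r=14: -8+26=18 >-4, r--
l=1 r=13: -8+21=13 >-4, r--
l=1 r=12: -8+19=11 >-4, r--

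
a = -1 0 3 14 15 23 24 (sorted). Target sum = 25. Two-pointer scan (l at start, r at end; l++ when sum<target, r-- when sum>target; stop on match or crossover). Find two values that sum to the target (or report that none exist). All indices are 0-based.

no pair

[0,6] -1+24=23 <25 → l++
[1,6] 0+24=24 <25 → l++
[2,6] 3+24=27 >25 → r--
[2,5] 3+23=26 >25 → r--
[2,4] 3+15=18 <25 → l++
[3,4] 14+15=29 >25 → r--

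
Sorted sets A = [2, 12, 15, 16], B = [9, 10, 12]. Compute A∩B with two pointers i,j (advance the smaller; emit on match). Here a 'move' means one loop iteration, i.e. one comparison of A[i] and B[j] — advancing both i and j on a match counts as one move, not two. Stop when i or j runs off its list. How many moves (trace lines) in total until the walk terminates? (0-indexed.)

[i=0,j=0] 2<9 → i++
[i=1,j=0] 12>9 → j++
[i=1,j=1] 12>10 → j++
[i=1,j=2] 12==12 emit → i++,j++

4 moves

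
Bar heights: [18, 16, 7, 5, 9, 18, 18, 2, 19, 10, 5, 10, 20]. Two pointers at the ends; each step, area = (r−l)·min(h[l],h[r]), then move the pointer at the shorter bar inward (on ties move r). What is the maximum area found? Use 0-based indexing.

max area = 216

l=0 r=12: min(18,20)*12=216 best=216 *, l++
l=1 r=12: min(16,20)*11=176 best=216, l++
l=2 r=12: min(7,20)*10=70 best=216, l++
l=3 r=12: min(5,20)*9=45 best=216, l++
l=4 r=12: min(9,20)*8=72 best=216, l++
l=5 r=12: min(18,20)*7=126 best=216, l++
l=6 r=12: min(18,20)*6=108 best=216, l++
l=7 r=12: min(2,20)*5=10 best=216, l++
l=8 r=12: min(19,20)*4=76 best=216, l++
l=9 r=12: min(10,20)*3=30 best=216, l++
l=10 r=12: min(5,20)*2=10 best=216, l++
l=11 r=12: min(10,20)*1=10 best=216, l++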